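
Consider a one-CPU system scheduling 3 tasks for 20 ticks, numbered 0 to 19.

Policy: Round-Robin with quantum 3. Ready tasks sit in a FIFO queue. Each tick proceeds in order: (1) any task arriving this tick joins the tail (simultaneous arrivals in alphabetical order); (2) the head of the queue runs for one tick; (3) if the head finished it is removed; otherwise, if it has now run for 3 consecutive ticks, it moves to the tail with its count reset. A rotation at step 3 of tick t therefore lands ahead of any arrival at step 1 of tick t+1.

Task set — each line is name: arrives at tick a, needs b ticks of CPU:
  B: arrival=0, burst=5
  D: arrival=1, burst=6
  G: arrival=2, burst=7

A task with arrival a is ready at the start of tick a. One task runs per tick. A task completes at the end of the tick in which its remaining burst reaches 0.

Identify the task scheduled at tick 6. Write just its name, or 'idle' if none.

running at tick 6 = G

t=0: queue=[B] q_used=0 → run B
t=1: queue=[B,D] q_used=1 → run B
t=2: queue=[B,D,G] q_used=2 → run B
t=3: queue=[D,G,B] q_used=0 → run D
t=4: queue=[D,G,B] q_used=1 → run D
t=5: queue=[D,G,B] q_used=2 → run D
t=6: queue=[G,B,D] q_used=0 → run G
t=7: queue=[G,B,D] q_used=1 → run G
t=8: queue=[G,B,D] q_used=2 → run G
t=9: queue=[B,D,G] q_used=0 → run B
t=10: queue=[B,D,G] q_used=1 → run B
t=11: queue=[D,G] q_used=0 → run D
t=12: queue=[D,G] q_used=1 → run D
t=13: queue=[D,G] q_used=2 → run D
t=14: queue=[G] q_used=0 → run G
t=15: queue=[G] q_used=1 → run G
t=16: queue=[G] q_used=2 → run G
t=17: queue=[G] q_used=0 → run G
t=18: (idle)
t=19: (idle)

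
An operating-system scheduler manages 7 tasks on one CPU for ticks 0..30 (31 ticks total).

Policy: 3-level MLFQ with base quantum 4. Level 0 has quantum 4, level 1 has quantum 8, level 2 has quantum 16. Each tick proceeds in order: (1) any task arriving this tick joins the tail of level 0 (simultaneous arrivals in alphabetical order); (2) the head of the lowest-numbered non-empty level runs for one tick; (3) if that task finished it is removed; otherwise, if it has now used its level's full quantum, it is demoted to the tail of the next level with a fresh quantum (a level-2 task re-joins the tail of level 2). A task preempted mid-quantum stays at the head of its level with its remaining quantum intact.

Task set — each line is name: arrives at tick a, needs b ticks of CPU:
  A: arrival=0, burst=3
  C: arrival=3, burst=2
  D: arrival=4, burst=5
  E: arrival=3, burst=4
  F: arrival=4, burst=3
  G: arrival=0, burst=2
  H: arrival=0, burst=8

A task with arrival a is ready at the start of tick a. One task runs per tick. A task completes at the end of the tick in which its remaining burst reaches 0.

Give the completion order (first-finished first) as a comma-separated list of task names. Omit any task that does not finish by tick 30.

completion order = A, G, C, E, F, H, D

t=0: L0/L1/L2 = AGH/-/- → run A
t=1: L0/L1/L2 = AGH/-/- → run A
t=2: L0/L1/L2 = AGH/-/- → run A
t=3: L0/L1/L2 = GHCE/-/- → run G
t=4: L0/L1/L2 = GHCEDF/-/- → run G
t=5: L0/L1/L2 = HCEDF/-/- → run H
t=6: L0/L1/L2 = HCEDF/-/- → run H
t=7: L0/L1/L2 = HCEDF/-/- → run H
t=8: L0/L1/L2 = HCEDF/-/- → run H
t=9: L0/L1/L2 = CEDF/H/- → run C
t=10: L0/L1/L2 = CEDF/H/- → run C
t=11: L0/L1/L2 = EDF/H/- → run E
t=12: L0/L1/L2 = EDF/H/- → run E
t=13: L0/L1/L2 = EDF/H/- → run E
t=14: L0/L1/L2 = EDF/H/- → run E
t=15: L0/L1/L2 = DF/H/- → run D
t=16: L0/L1/L2 = DF/H/- → run D
t=17: L0/L1/L2 = DF/H/- → run D
t=18: L0/L1/L2 = DF/H/- → run D
t=19: L0/L1/L2 = F/HD/- → run F
t=20: L0/L1/L2 = F/HD/- → run F
t=21: L0/L1/L2 = F/HD/- → run F
t=22: L0/L1/L2 = -/HD/- → run H
t=23: L0/L1/L2 = -/HD/- → run H
t=24: L0/L1/L2 = -/HD/- → run H
t=25: L0/L1/L2 = -/HD/- → run H
t=26: L0/L1/L2 = -/D/- → run D
t=27: (idle)
t=28: (idle)
t=29: (idle)
t=30: (idle)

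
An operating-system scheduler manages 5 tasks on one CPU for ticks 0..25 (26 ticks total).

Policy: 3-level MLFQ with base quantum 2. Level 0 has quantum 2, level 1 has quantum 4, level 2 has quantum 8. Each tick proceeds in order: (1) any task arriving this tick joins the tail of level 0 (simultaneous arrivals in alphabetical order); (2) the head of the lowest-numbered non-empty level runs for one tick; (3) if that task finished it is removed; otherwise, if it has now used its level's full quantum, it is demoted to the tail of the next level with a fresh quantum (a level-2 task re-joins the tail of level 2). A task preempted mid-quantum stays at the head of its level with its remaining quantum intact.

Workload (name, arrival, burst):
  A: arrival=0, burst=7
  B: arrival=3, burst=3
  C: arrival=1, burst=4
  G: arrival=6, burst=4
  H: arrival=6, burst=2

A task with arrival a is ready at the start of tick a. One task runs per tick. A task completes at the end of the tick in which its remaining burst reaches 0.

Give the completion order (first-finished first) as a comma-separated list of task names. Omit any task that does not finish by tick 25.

t=0: L0/L1/L2 = A/-/- → run A
t=1: L0/L1/L2 = AC/-/- → run A
t=2: L0/L1/L2 = C/A/- → run C
t=3: L0/L1/L2 = CB/A/- → run C
t=4: L0/L1/L2 = B/AC/- → run B
t=5: L0/L1/L2 = B/AC/- → run B
t=6: L0/L1/L2 = GH/ACB/- → run G
t=7: L0/L1/L2 = GH/ACB/- → run G
t=8: L0/L1/L2 = H/ACBG/- → run H
t=9: L0/L1/L2 = H/ACBG/- → run H
t=10: L0/L1/L2 = -/ACBG/- → run A
t=11: L0/L1/L2 = -/ACBG/- → run A
t=12: L0/L1/L2 = -/ACBG/- → run A
t=13: L0/L1/L2 = -/ACBG/- → run A
t=14: L0/L1/L2 = -/CBG/A → run C
t=15: L0/L1/L2 = -/CBG/A → run C
t=16: L0/L1/L2 = -/BG/A → run B
t=17: L0/L1/L2 = -/G/A → run G
t=18: L0/L1/L2 = -/G/A → run G
t=19: L0/L1/L2 = -/-/A → run A
t=20: (idle)
t=21: (idle)
t=22: (idle)
t=23: (idle)
t=24: (idle)
t=25: (idle)

completion order = H, C, B, G, A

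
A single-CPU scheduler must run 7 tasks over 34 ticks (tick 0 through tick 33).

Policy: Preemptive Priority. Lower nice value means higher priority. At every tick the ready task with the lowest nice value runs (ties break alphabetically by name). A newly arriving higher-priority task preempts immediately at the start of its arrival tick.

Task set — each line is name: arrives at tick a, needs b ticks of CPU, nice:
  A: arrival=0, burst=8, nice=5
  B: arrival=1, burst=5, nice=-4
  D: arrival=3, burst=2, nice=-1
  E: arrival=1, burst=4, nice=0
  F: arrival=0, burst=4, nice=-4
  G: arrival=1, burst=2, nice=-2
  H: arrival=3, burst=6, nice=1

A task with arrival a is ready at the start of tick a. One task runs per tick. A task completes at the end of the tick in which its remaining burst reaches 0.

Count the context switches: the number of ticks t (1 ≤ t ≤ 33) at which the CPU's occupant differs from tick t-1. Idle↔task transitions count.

context switches = 8

t=0: ready={A,F} → run F
t=1: ready={A,B,E,F,G} → run B
t=2: ready={A,B,E,F,G} → run B
t=3: ready={A,B,D,E,F,G,H} → run B
t=4: ready={A,B,D,E,F,G,H} → run B
t=5: ready={A,B,D,E,F,G,H} → run B
t=6: ready={A,D,E,F,G,H} → run F
t=7: ready={A,D,E,F,G,H} → run F
t=8: ready={A,D,E,F,G,H} → run F
t=9: ready={A,D,E,G,H} → run G
t=10: ready={A,D,E,G,H} → run G
t=11: ready={A,D,E,H} → run D
t=12: ready={A,D,E,H} → run D
t=13: ready={A,E,H} → run E
t=14: ready={A,E,H} → run E
t=15: ready={A,E,H} → run E
t=16: ready={A,E,H} → run E
t=17: ready={A,H} → run H
t=18: ready={A,H} → run H
t=19: ready={A,H} → run H
t=20: ready={A,H} → run H
t=21: ready={A,H} → run H
t=22: ready={A,H} → run H
t=23: ready={A} → run A
t=24: ready={A} → run A
t=25: ready={A} → run A
t=26: ready={A} → run A
t=27: ready={A} → run A
t=28: ready={A} → run A
t=29: ready={A} → run A
t=30: ready={A} → run A
t=31: (idle)
t=32: (idle)
t=33: (idle)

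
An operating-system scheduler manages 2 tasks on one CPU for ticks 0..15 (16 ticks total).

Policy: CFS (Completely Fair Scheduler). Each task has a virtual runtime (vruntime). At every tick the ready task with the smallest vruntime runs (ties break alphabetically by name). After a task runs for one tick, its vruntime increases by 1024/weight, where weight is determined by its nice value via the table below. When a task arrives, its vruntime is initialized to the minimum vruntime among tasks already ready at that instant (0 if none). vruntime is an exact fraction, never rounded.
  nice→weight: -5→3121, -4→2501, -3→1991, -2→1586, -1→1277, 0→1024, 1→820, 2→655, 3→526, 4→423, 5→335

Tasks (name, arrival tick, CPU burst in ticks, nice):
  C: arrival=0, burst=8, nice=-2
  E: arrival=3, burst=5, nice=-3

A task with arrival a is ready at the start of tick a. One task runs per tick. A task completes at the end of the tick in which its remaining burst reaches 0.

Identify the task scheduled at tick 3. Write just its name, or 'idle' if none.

running at tick 3 = C

t=0: vr[C=0] → run C
t=1: vr[C=512/793] → run C
t=2: vr[C=1024/793] → run C
t=3: vr[C=1536/793 E=1536/793] → run C
t=4: vr[C=2048/793 E=1536/793] → run E
t=5: vr[C=2048/793 E=3870208/1578863] → run E
t=6: vr[C=2048/793 E=4682240/1578863] → run C
t=7: vr[C=2560/793 E=4682240/1578863] → run E
t=8: vr[C=2560/793 E=5494272/1578863] → run C
t=9: vr[C=3072/793 E=5494272/1578863] → run E
t=10: vr[C=3072/793 E=6306304/1578863] → run C
t=11: vr[C=3584/793 E=6306304/1578863] → run E
t=12: vr[C=3584/793] → run C
t=13: (idle)
t=14: (idle)
t=15: (idle)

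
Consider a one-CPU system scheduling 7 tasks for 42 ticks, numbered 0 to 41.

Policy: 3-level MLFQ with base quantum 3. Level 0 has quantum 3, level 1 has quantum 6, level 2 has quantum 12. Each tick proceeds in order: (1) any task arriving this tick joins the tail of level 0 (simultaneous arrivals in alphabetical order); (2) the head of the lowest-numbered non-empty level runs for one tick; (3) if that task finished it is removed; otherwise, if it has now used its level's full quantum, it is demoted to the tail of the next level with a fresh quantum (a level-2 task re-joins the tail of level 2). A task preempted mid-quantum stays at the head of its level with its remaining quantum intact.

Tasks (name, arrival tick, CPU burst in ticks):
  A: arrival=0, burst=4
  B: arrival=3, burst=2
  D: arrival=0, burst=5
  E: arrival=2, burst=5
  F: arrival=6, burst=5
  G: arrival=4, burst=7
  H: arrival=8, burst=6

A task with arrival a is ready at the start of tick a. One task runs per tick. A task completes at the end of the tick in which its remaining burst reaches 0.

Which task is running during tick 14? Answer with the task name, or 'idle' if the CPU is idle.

running at tick 14 = F

t=0: L0/L1/L2 = AD/-/- → run A
t=1: L0/L1/L2 = AD/-/- → run A
t=2: L0/L1/L2 = ADE/-/- → run A
t=3: L0/L1/L2 = DEB/A/- → run D
t=4: L0/L1/L2 = DEBG/A/- → run D
t=5: L0/L1/L2 = DEBG/A/- → run D
t=6: L0/L1/L2 = EBGF/AD/- → run E
t=7: L0/L1/L2 = EBGF/AD/- → run E
t=8: L0/L1/L2 = EBGFH/AD/- → run E
t=9: L0/L1/L2 = BGFH/ADE/- → run B
t=10: L0/L1/L2 = BGFH/ADE/- → run B
t=11: L0/L1/L2 = GFH/ADE/- → run G
t=12: L0/L1/L2 = GFH/ADE/- → run G
t=13: L0/L1/L2 = GFH/ADE/- → run G
t=14: L0/L1/L2 = FH/ADEG/- → run F
t=15: L0/L1/L2 = FH/ADEG/- → run F
t=16: L0/L1/L2 = FH/ADEG/- → run F
t=17: L0/L1/L2 = H/ADEGF/- → run H
t=18: L0/L1/L2 = H/ADEGF/- → run H
t=19: L0/L1/L2 = H/ADEGF/- → run H
t=20: L0/L1/L2 = -/ADEGFH/- → run A
t=21: L0/L1/L2 = -/DEGFH/- → run D
t=22: L0/L1/L2 = -/DEGFH/- → run D
t=23: L0/L1/L2 = -/EGFH/- → run E
t=24: L0/L1/L2 = -/EGFH/- → run E
t=25: L0/L1/L2 = -/GFH/- → run G
t=26: L0/L1/L2 = -/GFH/- → run G
t=27: L0/L1/L2 = -/GFH/- → run G
t=28: L0/L1/L2 = -/GFH/- → run G
t=29: L0/L1/L2 = -/FH/- → run F
t=30: L0/L1/L2 = -/FH/- → run F
t=31: L0/L1/L2 = -/H/- → run H
t=32: L0/L1/L2 = -/H/- → run H
t=33: L0/L1/L2 = -/H/- → run H
t=34: (idle)
t=35: (idle)
t=36: (idle)
t=37: (idle)
t=38: (idle)
t=39: (idle)
t=40: (idle)
t=41: (idle)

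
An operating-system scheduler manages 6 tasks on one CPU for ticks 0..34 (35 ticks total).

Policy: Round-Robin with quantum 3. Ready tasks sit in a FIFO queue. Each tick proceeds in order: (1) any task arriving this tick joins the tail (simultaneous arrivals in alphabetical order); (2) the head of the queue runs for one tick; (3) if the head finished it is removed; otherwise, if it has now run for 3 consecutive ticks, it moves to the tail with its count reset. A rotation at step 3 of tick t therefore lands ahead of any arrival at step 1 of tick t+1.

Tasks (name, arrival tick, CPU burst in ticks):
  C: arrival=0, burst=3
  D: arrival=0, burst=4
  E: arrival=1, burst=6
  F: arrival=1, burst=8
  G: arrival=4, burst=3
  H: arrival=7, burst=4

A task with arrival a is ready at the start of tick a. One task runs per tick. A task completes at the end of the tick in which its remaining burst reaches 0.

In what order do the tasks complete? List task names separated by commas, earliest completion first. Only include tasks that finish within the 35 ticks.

completion order = C, G, D, E, H, F

t=0: queue=[C,D] q_used=0 → run C
t=1: queue=[C,D,E,F] q_used=1 → run C
t=2: queue=[C,D,E,F] q_used=2 → run C
t=3: queue=[D,E,F] q_used=0 → run D
t=4: queue=[D,E,F,G] q_used=1 → run D
t=5: queue=[D,E,F,G] q_used=2 → run D
t=6: queue=[E,F,G,D] q_used=0 → run E
t=7: queue=[E,F,G,D,H] q_used=1 → run E
t=8: queue=[E,F,G,D,H] q_used=2 → run E
t=9: queue=[F,G,D,H,E] q_used=0 → run F
t=10: queue=[F,G,D,H,E] q_used=1 → run F
t=11: queue=[F,G,D,H,E] q_used=2 → run F
t=12: queue=[G,D,H,E,F] q_used=0 → run G
t=13: queue=[G,D,H,E,F] q_used=1 → run G
t=14: queue=[G,D,H,E,F] q_used=2 → run G
t=15: queue=[D,H,E,F] q_used=0 → run D
t=16: queue=[H,E,F] q_used=0 → run H
t=17: queue=[H,E,F] q_used=1 → run H
t=18: queue=[H,E,F] q_used=2 → run H
t=19: queue=[E,F,H] q_used=0 → run E
t=20: queue=[E,F,H] q_used=1 → run E
t=21: queue=[E,F,H] q_used=2 → run E
t=22: queue=[F,H] q_used=0 → run F
t=23: queue=[F,H] q_used=1 → run F
t=24: queue=[F,H] q_used=2 → run F
t=25: queue=[H,F] q_used=0 → run H
t=26: queue=[F] q_used=0 → run F
t=27: queue=[F] q_used=1 → run F
t=28: (idle)
t=29: (idle)
t=30: (idle)
t=31: (idle)
t=32: (idle)
t=33: (idle)
t=34: (idle)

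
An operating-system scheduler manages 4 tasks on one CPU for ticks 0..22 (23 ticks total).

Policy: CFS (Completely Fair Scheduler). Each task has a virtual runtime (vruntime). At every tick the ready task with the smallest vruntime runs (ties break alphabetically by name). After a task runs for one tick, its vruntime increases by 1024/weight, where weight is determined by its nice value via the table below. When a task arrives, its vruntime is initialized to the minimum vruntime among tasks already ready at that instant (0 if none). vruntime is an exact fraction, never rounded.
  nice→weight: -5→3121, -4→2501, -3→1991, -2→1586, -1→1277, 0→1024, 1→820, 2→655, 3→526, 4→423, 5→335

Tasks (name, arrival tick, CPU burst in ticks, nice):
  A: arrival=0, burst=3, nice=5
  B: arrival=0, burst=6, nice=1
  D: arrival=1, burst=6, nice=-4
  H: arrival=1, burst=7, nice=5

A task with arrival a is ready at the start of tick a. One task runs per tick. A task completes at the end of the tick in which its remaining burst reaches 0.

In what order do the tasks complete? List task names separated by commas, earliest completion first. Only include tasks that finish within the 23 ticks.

completion order = D, A, B, H

t=0: vr[A=0 B=0] → run A
t=1: vr[A=1024/335 B=0 D=0 H=0] → run B
t=2: vr[A=1024/335 B=256/205 D=0 H=0] → run D
t=3: vr[A=1024/335 B=256/205 D=1024/2501 H=0] → run H
t=4: vr[A=1024/335 B=256/205 D=1024/2501 H=1024/335] → run D
t=5: vr[A=1024/335 B=256/205 D=2048/2501 H=1024/335] → run D
t=6: vr[A=1024/335 B=256/205 D=3072/2501 H=1024/335] → run D
t=7: vr[A=1024/335 B=256/205 D=4096/2501 H=1024/335] → run B
t=8: vr[A=1024/335 B=512/205 D=4096/2501 H=1024/335] → run D
t=9: vr[A=1024/335 B=512/205 D=5120/2501 H=1024/335] → run D
t=10: vr[A=1024/335 B=512/205 H=1024/335] → run B
t=11: vr[A=1024/335 B=768/205 H=1024/335] → run A
t=12: vr[A=2048/335 B=768/205 H=1024/335] → run H
t=13: vr[A=2048/335 B=768/205 H=2048/335] → run B
t=14: vr[A=2048/335 B=1024/205 H=2048/335] → run B
t=15: vr[A=2048/335 B=256/41 H=2048/335] → run A
t=16: vr[B=256/41 H=2048/335] → run H
t=17: vr[B=256/41 H=3072/335] → run B
t=18: vr[H=3072/335] → run H
t=19: vr[H=4096/335] → run H
t=20: vr[H=1024/67] → run H
t=21: vr[H=6144/335] → run H
t=22: (idle)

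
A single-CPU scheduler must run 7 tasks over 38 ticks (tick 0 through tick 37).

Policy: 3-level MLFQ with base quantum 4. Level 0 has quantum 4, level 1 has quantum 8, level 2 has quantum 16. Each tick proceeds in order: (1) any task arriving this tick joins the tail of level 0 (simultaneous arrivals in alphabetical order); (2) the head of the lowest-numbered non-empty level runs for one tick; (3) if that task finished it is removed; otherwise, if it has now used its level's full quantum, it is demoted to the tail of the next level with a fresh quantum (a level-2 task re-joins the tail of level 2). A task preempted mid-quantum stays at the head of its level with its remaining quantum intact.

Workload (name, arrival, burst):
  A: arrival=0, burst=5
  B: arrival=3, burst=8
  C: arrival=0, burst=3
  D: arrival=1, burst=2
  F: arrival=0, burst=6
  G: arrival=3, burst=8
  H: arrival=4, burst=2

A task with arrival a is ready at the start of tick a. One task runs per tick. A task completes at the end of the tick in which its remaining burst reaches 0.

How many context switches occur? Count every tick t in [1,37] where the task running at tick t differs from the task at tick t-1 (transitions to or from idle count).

t=0: L0/L1/L2 = ACF/-/- → run A
t=1: L0/L1/L2 = ACFD/-/- → run A
t=2: L0/L1/L2 = ACFD/-/- → run A
t=3: L0/L1/L2 = ACFDBG/-/- → run A
t=4: L0/L1/L2 = CFDBGH/A/- → run C
t=5: L0/L1/L2 = CFDBGH/A/- → run C
t=6: L0/L1/L2 = CFDBGH/A/- → run C
t=7: L0/L1/L2 = FDBGH/A/- → run F
t=8: L0/L1/L2 = FDBGH/A/- → run F
t=9: L0/L1/L2 = FDBGH/A/- → run F
t=10: L0/L1/L2 = FDBGH/A/- → run F
t=11: L0/L1/L2 = DBGH/AF/- → run D
t=12: L0/L1/L2 = DBGH/AF/- → run D
t=13: L0/L1/L2 = BGH/AF/- → run B
t=14: L0/L1/L2 = BGH/AF/- → run B
t=15: L0/L1/L2 = BGH/AF/- → run B
t=16: L0/L1/L2 = BGH/AF/- → run B
t=17: L0/L1/L2 = GH/AFB/- → run G
t=18: L0/L1/L2 = GH/AFB/- → run G
t=19: L0/L1/L2 = GH/AFB/- → run G
t=20: L0/L1/L2 = GH/AFB/- → run G
t=21: L0/L1/L2 = H/AFBG/- → run H
t=22: L0/L1/L2 = H/AFBG/- → run H
t=23: L0/L1/L2 = -/AFBG/- → run A
t=24: L0/L1/L2 = -/FBG/- → run F
t=25: L0/L1/L2 = -/FBG/- → run F
t=26: L0/L1/L2 = -/BG/- → run B
t=27: L0/L1/L2 = -/BG/- → run B
t=28: L0/L1/L2 = -/BG/- → run B
t=29: L0/L1/L2 = -/BG/- → run B
t=30: L0/L1/L2 = -/G/- → run G
t=31: L0/L1/L2 = -/G/- → run G
t=32: L0/L1/L2 = -/G/- → run G
t=33: L0/L1/L2 = -/G/- → run G
t=34: (idle)
t=35: (idle)
t=36: (idle)
t=37: (idle)

context switches = 11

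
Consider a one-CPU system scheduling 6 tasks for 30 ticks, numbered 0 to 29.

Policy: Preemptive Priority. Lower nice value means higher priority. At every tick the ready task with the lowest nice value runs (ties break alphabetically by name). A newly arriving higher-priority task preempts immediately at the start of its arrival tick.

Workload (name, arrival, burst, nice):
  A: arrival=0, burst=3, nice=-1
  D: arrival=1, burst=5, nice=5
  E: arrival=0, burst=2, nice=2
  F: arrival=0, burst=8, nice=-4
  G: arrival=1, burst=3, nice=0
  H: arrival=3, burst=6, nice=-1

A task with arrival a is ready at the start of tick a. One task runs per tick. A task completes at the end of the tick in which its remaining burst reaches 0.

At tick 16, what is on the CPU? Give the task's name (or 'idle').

running at tick 16 = H

t=0: ready={A,E,F} → run F
t=1: ready={A,D,E,F,G} → run F
t=2: ready={A,D,E,F,G} → run F
t=3: ready={A,D,E,F,G,H} → run F
t=4: ready={A,D,E,F,G,H} → run F
t=5: ready={A,D,E,F,G,H} → run F
t=6: ready={A,D,E,F,G,H} → run F
t=7: ready={A,D,E,F,G,H} → run F
t=8: ready={A,D,E,G,H} → run A
t=9: ready={A,D,E,G,H} → run A
t=10: ready={A,D,E,G,H} → run A
t=11: ready={D,E,G,H} → run H
t=12: ready={D,E,G,H} → run H
t=13: ready={D,E,G,H} → run H
t=14: ready={D,E,G,H} → run H
t=15: ready={D,E,G,H} → run H
t=16: ready={D,E,G,H} → run H
t=17: ready={D,E,G} → run G
t=18: ready={D,E,G} → run G
t=19: ready={D,E,G} → run G
t=20: ready={D,E} → run E
t=21: ready={D,E} → run E
t=22: ready={D} → run D
t=23: ready={D} → run D
t=24: ready={D} → run D
t=25: ready={D} → run D
t=26: ready={D} → run D
t=27: (idle)
t=28: (idle)
t=29: (idle)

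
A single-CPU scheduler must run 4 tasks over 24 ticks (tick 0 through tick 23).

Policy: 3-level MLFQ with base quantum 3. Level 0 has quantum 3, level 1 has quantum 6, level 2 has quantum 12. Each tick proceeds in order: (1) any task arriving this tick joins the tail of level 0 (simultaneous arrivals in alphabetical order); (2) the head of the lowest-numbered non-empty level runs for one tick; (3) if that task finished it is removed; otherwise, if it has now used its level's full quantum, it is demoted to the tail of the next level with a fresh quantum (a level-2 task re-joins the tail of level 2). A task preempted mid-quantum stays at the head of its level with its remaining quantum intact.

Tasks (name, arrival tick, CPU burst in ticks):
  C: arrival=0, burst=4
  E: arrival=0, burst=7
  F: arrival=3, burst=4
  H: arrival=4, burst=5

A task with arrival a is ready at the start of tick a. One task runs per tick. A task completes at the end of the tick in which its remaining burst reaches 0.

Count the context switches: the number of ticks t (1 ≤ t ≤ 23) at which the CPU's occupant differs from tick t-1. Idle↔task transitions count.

context switches = 8

t=0: L0/L1/L2 = CE/-/- → run C
t=1: L0/L1/L2 = CE/-/- → run C
t=2: L0/L1/L2 = CE/-/- → run C
t=3: L0/L1/L2 = EF/C/- → run E
t=4: L0/L1/L2 = EFH/C/- → run E
t=5: L0/L1/L2 = EFH/C/- → run E
t=6: L0/L1/L2 = FH/CE/- → run F
t=7: L0/L1/L2 = FH/CE/- → run F
t=8: L0/L1/L2 = FH/CE/- → run F
t=9: L0/L1/L2 = H/CEF/- → run H
t=10: L0/L1/L2 = H/CEF/- → run H
t=11: L0/L1/L2 = H/CEF/- → run H
t=12: L0/L1/L2 = -/CEFH/- → run C
t=13: L0/L1/L2 = -/EFH/- → run E
t=14: L0/L1/L2 = -/EFH/- → run E
t=15: L0/L1/L2 = -/EFH/- → run E
t=16: L0/L1/L2 = -/EFH/- → run E
t=17: L0/L1/L2 = -/FH/- → run F
t=18: L0/L1/L2 = -/H/- → run H
t=19: L0/L1/L2 = -/H/- → run H
t=20: (idle)
t=21: (idle)
t=22: (idle)
t=23: (idle)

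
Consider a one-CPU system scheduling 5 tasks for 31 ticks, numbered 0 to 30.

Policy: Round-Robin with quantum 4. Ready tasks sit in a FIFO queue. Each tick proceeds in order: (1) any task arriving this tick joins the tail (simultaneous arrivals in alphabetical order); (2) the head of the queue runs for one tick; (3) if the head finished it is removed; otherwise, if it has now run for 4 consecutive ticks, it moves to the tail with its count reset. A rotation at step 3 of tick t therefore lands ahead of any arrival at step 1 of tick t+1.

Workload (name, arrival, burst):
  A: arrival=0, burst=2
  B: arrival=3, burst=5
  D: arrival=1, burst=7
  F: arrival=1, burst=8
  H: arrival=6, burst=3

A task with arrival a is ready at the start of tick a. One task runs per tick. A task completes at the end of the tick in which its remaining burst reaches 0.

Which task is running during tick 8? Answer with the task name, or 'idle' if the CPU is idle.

t=0: queue=[A] q_used=0 → run A
t=1: queue=[A,D,F] q_used=1 → run A
t=2: queue=[D,F] q_used=0 → run D
t=3: queue=[D,F,B] q_used=1 → run D
t=4: queue=[D,F,B] q_used=2 → run D
t=5: queue=[D,F,B] q_used=3 → run D
t=6: queue=[F,B,D,H] q_used=0 → run F
t=7: queue=[F,B,D,H] q_used=1 → run F
t=8: queue=[F,B,D,H] q_used=2 → run F
t=9: queue=[F,B,D,H] q_used=3 → run F
t=10: queue=[B,D,H,F] q_used=0 → run B
t=11: queue=[B,D,H,F] q_used=1 → run B
t=12: queue=[B,D,H,F] q_used=2 → run B
t=13: queue=[B,D,H,F] q_used=3 → run B
t=14: queue=[D,H,F,B] q_used=0 → run D
t=15: queue=[D,H,F,B] q_used=1 → run D
t=16: queue=[D,H,F,B] q_used=2 → run D
t=17: queue=[H,F,B] q_used=0 → run H
t=18: queue=[H,F,B] q_used=1 → run H
t=19: queue=[H,F,B] q_used=2 → run H
t=20: queue=[F,B] q_used=0 → run F
t=21: queue=[F,B] q_used=1 → run F
t=22: queue=[F,B] q_used=2 → run F
t=23: queue=[F,B] q_used=3 → run F
t=24: queue=[B] q_used=0 → run B
t=25: (idle)
t=26: (idle)
t=27: (idle)
t=28: (idle)
t=29: (idle)
t=30: (idle)

running at tick 8 = F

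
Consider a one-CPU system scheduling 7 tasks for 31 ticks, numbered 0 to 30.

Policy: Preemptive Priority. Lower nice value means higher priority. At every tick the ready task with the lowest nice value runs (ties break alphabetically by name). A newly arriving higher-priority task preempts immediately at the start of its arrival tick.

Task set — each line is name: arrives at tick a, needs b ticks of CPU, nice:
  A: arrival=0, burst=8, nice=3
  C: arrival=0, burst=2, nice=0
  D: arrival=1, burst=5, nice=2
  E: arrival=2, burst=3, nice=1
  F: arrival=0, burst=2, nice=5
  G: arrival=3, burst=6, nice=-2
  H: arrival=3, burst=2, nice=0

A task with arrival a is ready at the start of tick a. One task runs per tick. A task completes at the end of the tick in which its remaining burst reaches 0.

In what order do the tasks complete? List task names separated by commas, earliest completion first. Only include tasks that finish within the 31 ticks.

completion order = C, G, H, E, D, A, F

t=0: ready={A,C,F} → run C
t=1: ready={A,C,D,F} → run C
t=2: ready={A,D,E,F} → run E
t=3: ready={A,D,E,F,G,H} → run G
t=4: ready={A,D,E,F,G,H} → run G
t=5: ready={A,D,E,F,G,H} → run G
t=6: ready={A,D,E,F,G,H} → run G
t=7: ready={A,D,E,F,G,H} → run G
t=8: ready={A,D,E,F,G,H} → run G
t=9: ready={A,D,E,F,H} → run H
t=10: ready={A,D,E,F,H} → run H
t=11: ready={A,D,E,F} → run E
t=12: ready={A,D,E,F} → run E
t=13: ready={A,D,F} → run D
t=14: ready={A,D,F} → run D
t=15: ready={A,D,F} → run D
t=16: ready={A,D,F} → run D
t=17: ready={A,D,F} → run D
t=18: ready={A,F} → run A
t=19: ready={A,F} → run A
t=20: ready={A,F} → run A
t=21: ready={A,F} → run A
t=22: ready={A,F} → run A
t=23: ready={A,F} → run A
t=24: ready={A,F} → run A
t=25: ready={A,F} → run A
t=26: ready={F} → run F
t=27: ready={F} → run F
t=28: (idle)
t=29: (idle)
t=30: (idle)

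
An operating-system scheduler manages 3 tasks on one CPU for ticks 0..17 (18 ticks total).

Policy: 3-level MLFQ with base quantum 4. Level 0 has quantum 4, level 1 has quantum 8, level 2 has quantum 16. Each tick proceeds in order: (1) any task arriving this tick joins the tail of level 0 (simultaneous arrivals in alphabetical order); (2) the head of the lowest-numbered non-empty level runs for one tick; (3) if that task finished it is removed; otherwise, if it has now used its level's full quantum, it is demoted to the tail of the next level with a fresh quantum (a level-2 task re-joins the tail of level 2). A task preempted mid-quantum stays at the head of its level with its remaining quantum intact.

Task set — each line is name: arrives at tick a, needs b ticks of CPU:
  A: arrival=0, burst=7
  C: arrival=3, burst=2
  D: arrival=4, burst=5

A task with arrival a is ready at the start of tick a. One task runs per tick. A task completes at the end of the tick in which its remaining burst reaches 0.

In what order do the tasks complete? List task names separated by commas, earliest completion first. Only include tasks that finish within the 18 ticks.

completion order = C, A, D

t=0: L0/L1/L2 = A/-/- → run A
t=1: L0/L1/L2 = A/-/- → run A
t=2: L0/L1/L2 = A/-/- → run A
t=3: L0/L1/L2 = AC/-/- → run A
t=4: L0/L1/L2 = CD/A/- → run C
t=5: L0/L1/L2 = CD/A/- → run C
t=6: L0/L1/L2 = D/A/- → run D
t=7: L0/L1/L2 = D/A/- → run D
t=8: L0/L1/L2 = D/A/- → run D
t=9: L0/L1/L2 = D/A/- → run D
t=10: L0/L1/L2 = -/AD/- → run A
t=11: L0/L1/L2 = -/AD/- → run A
t=12: L0/L1/L2 = -/AD/- → run A
t=13: L0/L1/L2 = -/D/- → run D
t=14: (idle)
t=15: (idle)
t=16: (idle)
t=17: (idle)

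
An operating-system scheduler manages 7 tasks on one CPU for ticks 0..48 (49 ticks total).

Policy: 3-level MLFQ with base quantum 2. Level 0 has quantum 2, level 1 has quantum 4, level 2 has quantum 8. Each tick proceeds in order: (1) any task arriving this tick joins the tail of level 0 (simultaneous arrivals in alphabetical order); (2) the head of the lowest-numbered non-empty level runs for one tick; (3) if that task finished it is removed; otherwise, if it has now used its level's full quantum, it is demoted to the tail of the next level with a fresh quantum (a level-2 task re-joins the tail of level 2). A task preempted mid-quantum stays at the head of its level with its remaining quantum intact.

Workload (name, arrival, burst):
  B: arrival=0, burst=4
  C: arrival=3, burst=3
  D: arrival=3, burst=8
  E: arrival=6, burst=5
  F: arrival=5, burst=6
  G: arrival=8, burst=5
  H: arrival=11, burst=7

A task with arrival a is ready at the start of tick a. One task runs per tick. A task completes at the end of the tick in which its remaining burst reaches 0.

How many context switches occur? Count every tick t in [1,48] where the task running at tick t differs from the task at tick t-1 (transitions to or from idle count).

context switches = 16

t=0: L0/L1/L2 = B/-/- → run B
t=1: L0/L1/L2 = B/-/- → run B
t=2: L0/L1/L2 = -/B/- → run B
t=3: L0/L1/L2 = CD/B/- → run C
t=4: L0/L1/L2 = CD/B/- → run C
t=5: L0/L1/L2 = DF/BC/- → run D
t=6: L0/L1/L2 = DFE/BC/- → run D
t=7: L0/L1/L2 = FE/BCD/- → run F
t=8: L0/L1/L2 = FEG/BCD/- → run F
t=9: L0/L1/L2 = EG/BCDF/- → run E
t=10: L0/L1/L2 = EG/BCDF/- → run E
t=11: L0/L1/L2 = GH/BCDFE/- → run G
t=12: L0/L1/L2 = GH/BCDFE/- → run G
t=13: L0/L1/L2 = H/BCDFEG/- → run H
t=14: L0/L1/L2 = H/BCDFEG/- → run H
t=15: L0/L1/L2 = -/BCDFEGH/- → run B
t=16: L0/L1/L2 = -/CDFEGH/- → run C
t=17: L0/L1/L2 = -/DFEGH/- → run D
t=18: L0/L1/L2 = -/DFEGH/- → run D
t=19: L0/L1/L2 = -/DFEGH/- → run D
t=20: L0/L1/L2 = -/DFEGH/- → run D
t=21: L0/L1/L2 = -/FEGH/D → run F
t=22: L0/L1/L2 = -/FEGH/D → run F
t=23: L0/L1/L2 = -/FEGH/D → run F
t=24: L0/L1/L2 = -/FEGH/D → run F
t=25: L0/L1/L2 = -/EGH/D → run E
t=26: L0/L1/L2 = -/EGH/D → run E
t=27: L0/L1/L2 = -/EGH/D → run E
t=28: L0/L1/L2 = -/GH/D → run G
t=29: L0/L1/L2 = -/GH/D → run G
t=30: L0/L1/L2 = -/GH/D → run G
t=31: L0/L1/L2 = -/H/D → run H
t=32: L0/L1/L2 = -/H/D → run H
t=33: L0/L1/L2 = -/H/D → run H
t=34: L0/L1/L2 = -/H/D → run H
t=35: L0/L1/L2 = -/-/DH → run D
t=36: L0/L1/L2 = -/-/DH → run D
t=37: L0/L1/L2 = -/-/H → run H
t=38: (idle)
t=39: (idle)
t=40: (idle)
t=41: (idle)
t=42: (idle)
t=43: (idle)
t=44: (idle)
t=45: (idle)
t=46: (idle)
t=47: (idle)
t=48: (idle)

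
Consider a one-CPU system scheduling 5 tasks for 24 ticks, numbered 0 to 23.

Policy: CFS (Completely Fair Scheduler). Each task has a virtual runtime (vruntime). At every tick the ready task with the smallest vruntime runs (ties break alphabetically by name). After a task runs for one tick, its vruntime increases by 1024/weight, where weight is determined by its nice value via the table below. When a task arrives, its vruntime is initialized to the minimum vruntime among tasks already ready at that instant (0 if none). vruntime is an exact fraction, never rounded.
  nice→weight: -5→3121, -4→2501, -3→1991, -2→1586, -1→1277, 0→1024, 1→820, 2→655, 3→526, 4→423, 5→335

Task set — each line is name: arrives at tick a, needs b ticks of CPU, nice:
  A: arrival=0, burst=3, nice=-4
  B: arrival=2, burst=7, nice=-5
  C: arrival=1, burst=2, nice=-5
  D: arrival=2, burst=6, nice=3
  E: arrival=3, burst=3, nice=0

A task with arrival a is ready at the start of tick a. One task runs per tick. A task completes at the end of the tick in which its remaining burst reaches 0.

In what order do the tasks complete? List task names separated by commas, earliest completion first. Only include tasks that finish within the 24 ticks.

completion order = C, A, B, E, D

t=0: vr[A=0] → run A
t=1: vr[A=1024/2501 C=1024/2501] → run A
t=2: vr[A=2048/2501 B=1024/2501 C=1024/2501 D=1024/2501] → run B
t=3: vr[A=2048/2501 B=5756928/7805621 C=1024/2501 D=1024/2501 E=1024/2501] → run C
t=4: vr[A=2048/2501 B=5756928/7805621 C=5756928/7805621 D=1024/2501 E=1024/2501] → run D
t=5: vr[A=2048/2501 B=5756928/7805621 C=5756928/7805621 D=1549824/657763 E=1024/2501] → run E
t=6: vr[A=2048/2501 B=5756928/7805621 C=5756928/7805621 D=1549824/657763 E=3525/2501] → run B
t=7: vr[A=2048/2501 B=8317952/7805621 C=5756928/7805621 D=1549824/657763 E=3525/2501] → run C
t=8: vr[A=2048/2501 B=8317952/7805621 D=1549824/657763 E=3525/2501] → run A
t=9: vr[B=8317952/7805621 D=1549824/657763 E=3525/2501] → run B
t=10: vr[B=10878976/7805621 D=1549824/657763 E=3525/2501] → run B
t=11: vr[B=13440000/7805621 D=1549824/657763 E=3525/2501] → run E
t=12: vr[B=13440000/7805621 D=1549824/657763 E=6026/2501] → run B
t=13: vr[B=16001024/7805621 D=1549824/657763 E=6026/2501] → run B
t=14: vr[B=18562048/7805621 D=1549824/657763 E=6026/2501] → run D
t=15: vr[B=18562048/7805621 D=2830336/657763 E=6026/2501] → run B
t=16: vr[D=2830336/657763 E=6026/2501] → run E
t=17: vr[D=2830336/657763] → run D
t=18: vr[D=4110848/657763] → run D
t=19: vr[D=5391360/657763] → run D
t=20: vr[D=6671872/657763] → run D
t=21: (idle)
t=22: (idle)
t=23: (idle)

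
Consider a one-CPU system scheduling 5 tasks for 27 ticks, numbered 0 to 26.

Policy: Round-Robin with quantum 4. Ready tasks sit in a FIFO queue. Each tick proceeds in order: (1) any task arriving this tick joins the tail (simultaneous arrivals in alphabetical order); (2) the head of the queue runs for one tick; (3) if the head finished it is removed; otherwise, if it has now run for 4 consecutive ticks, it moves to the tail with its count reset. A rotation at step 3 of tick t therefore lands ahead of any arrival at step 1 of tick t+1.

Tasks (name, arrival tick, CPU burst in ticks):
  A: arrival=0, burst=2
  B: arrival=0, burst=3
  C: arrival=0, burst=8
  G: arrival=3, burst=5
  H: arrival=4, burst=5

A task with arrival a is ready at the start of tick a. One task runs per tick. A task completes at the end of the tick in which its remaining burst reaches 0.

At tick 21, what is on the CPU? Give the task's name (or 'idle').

t=0: queue=[A,B,C] q_used=0 → run A
t=1: queue=[A,B,C] q_used=1 → run A
t=2: queue=[B,C] q_used=0 → run B
t=3: queue=[B,C,G] q_used=1 → run B
t=4: queue=[B,C,G,H] q_used=2 → run B
t=5: queue=[C,G,H] q_used=0 → run C
t=6: queue=[C,G,H] q_used=1 → run C
t=7: queue=[C,G,H] q_used=2 → run C
t=8: queue=[C,G,H] q_used=3 → run C
t=9: queue=[G,H,C] q_used=0 → run G
t=10: queue=[G,H,C] q_used=1 → run G
t=11: queue=[G,H,C] q_used=2 → run G
t=12: queue=[G,H,C] q_used=3 → run G
t=13: queue=[H,C,G] q_used=0 → run H
t=14: queue=[H,C,G] q_used=1 → run H
t=15: queue=[H,C,G] q_used=2 → run H
t=16: queue=[H,C,G] q_used=3 → run H
t=17: queue=[C,G,H] q_used=0 → run C
t=18: queue=[C,G,H] q_used=1 → run C
t=19: queue=[C,G,H] q_used=2 → run C
t=20: queue=[C,G,H] q_used=3 → run C
t=21: queue=[G,H] q_used=0 → run G
t=22: queue=[H] q_used=0 → run H
t=23: (idle)
t=24: (idle)
t=25: (idle)
t=26: (idle)

running at tick 21 = G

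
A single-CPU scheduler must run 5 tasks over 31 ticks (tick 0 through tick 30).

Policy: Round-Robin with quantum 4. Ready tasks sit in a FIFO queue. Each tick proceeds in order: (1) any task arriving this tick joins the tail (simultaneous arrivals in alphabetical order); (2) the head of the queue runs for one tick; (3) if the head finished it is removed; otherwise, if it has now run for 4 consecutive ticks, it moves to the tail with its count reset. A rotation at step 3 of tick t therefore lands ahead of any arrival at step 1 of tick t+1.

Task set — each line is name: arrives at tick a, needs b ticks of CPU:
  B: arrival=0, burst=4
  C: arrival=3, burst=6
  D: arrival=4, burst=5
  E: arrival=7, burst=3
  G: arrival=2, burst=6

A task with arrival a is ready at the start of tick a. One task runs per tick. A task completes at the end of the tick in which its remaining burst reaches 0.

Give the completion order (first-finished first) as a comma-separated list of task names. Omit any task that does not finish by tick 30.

completion order = B, E, G, C, D

t=0: queue=[B] q_used=0 → run B
t=1: queue=[B] q_used=1 → run B
t=2: queue=[B,G] q_used=2 → run B
t=3: queue=[B,G,C] q_used=3 → run B
t=4: queue=[G,C,D] q_used=0 → run G
t=5: queue=[G,C,D] q_used=1 → run G
t=6: queue=[G,C,D] q_used=2 → run G
t=7: queue=[G,C,D,E] q_used=3 → run G
t=8: queue=[C,D,E,G] q_used=0 → run C
t=9: queue=[C,D,E,G] q_used=1 → run C
t=10: queue=[C,D,E,G] q_used=2 → run C
t=11: queue=[C,D,E,G] q_used=3 → run C
t=12: queue=[D,E,G,C] q_used=0 → run D
t=13: queue=[D,E,G,C] q_used=1 → run D
t=14: queue=[D,E,G,C] q_used=2 → run D
t=15: queue=[D,E,G,C] q_used=3 → run D
t=16: queue=[E,G,C,D] q_used=0 → run E
t=17: queue=[E,G,C,D] q_used=1 → run E
t=18: queue=[E,G,C,D] q_used=2 → run E
t=19: queue=[G,C,D] q_used=0 → run G
t=20: queue=[G,C,D] q_used=1 → run G
t=21: queue=[C,D] q_used=0 → run C
t=22: queue=[C,D] q_used=1 → run C
t=23: queue=[D] q_used=0 → run D
t=24: (idle)
t=25: (idle)
t=26: (idle)
t=27: (idle)
t=28: (idle)
t=29: (idle)
t=30: (idle)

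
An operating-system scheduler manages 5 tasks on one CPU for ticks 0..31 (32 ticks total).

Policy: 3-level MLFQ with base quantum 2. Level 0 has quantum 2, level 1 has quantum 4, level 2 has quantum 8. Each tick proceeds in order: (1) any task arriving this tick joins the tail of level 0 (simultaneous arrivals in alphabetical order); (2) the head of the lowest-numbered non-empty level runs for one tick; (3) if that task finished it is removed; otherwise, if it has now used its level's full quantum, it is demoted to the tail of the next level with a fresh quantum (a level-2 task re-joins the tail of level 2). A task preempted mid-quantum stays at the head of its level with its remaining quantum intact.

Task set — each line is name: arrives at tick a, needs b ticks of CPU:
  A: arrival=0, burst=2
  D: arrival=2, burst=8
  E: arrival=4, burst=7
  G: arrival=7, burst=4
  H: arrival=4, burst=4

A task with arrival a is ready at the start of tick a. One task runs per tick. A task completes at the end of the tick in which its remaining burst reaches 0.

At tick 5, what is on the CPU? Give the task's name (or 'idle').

running at tick 5 = E

t=0: L0/L1/L2 = A/-/- → run A
t=1: L0/L1/L2 = A/-/- → run A
t=2: L0/L1/L2 = D/-/- → run D
t=3: L0/L1/L2 = D/-/- → run D
t=4: L0/L1/L2 = EH/D/- → run E
t=5: L0/L1/L2 = EH/D/- → run E
t=6: L0/L1/L2 = H/DE/- → run H
t=7: L0/L1/L2 = HG/DE/- → run H
t=8: L0/L1/L2 = G/DEH/- → run G
t=9: L0/L1/L2 = G/DEH/- → run G
t=10: L0/L1/L2 = -/DEHG/- → run D
t=11: L0/L1/L2 = -/DEHG/- → run D
t=12: L0/L1/L2 = -/DEHG/- → run D
t=13: L0/L1/L2 = -/DEHG/- → run D
t=14: L0/L1/L2 = -/EHG/D → run E
t=15: L0/L1/L2 = -/EHG/D → run E
t=16: L0/L1/L2 = -/EHG/D → run E
t=17: L0/L1/L2 = -/EHG/D → run E
t=18: L0/L1/L2 = -/HG/DE → run H
t=19: L0/L1/L2 = -/HG/DE → run H
t=20: L0/L1/L2 = -/G/DE → run G
t=21: L0/L1/L2 = -/G/DE → run G
t=22: L0/L1/L2 = -/-/DE → run D
t=23: L0/L1/L2 = -/-/DE → run D
t=24: L0/L1/L2 = -/-/E → run E
t=25: (idle)
t=26: (idle)
t=27: (idle)
t=28: (idle)
t=29: (idle)
t=30: (idle)
t=31: (idle)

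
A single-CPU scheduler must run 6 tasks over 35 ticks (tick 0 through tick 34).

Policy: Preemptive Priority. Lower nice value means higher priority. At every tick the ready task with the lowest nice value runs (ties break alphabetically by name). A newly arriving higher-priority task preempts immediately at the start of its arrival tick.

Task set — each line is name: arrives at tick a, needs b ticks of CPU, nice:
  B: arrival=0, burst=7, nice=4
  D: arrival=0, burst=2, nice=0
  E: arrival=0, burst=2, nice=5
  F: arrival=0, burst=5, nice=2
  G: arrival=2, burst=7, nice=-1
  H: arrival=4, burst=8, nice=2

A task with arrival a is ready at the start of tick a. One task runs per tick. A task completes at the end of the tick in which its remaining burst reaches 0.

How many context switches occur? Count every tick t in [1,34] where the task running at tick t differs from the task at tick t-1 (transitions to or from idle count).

t=0: ready={B,D,E,F} → run D
t=1: ready={B,D,E,F} → run D
t=2: ready={B,E,F,G} → run G
t=3: ready={B,E,F,G} → run G
t=4: ready={B,E,F,G,H} → run G
t=5: ready={B,E,F,G,H} → run G
t=6: ready={B,E,F,G,H} → run G
t=7: ready={B,E,F,G,H} → run G
t=8: ready={B,E,F,G,H} → run G
t=9: ready={B,E,F,H} → run F
t=10: ready={B,E,F,H} → run F
t=11: ready={B,E,F,H} → run F
t=12: ready={B,E,F,H} → run F
t=13: ready={B,E,F,H} → run F
t=14: ready={B,E,H} → run H
t=15: ready={B,E,H} → run H
t=16: ready={B,E,H} → run H
t=17: ready={B,E,H} → run H
t=18: ready={B,E,H} → run H
t=19: ready={B,E,H} → run H
t=20: ready={B,E,H} → run H
t=21: ready={B,E,H} → run H
t=22: ready={B,E} → run B
t=23: ready={B,E} → run B
t=24: ready={B,E} → run B
t=25: ready={B,E} → run B
t=26: ready={B,E} → run B
t=27: ready={B,E} → run B
t=28: ready={B,E} → run B
t=29: ready={E} → run E
t=30: ready={E} → run E
t=31: (idle)
t=32: (idle)
t=33: (idle)
t=34: (idle)

context switches = 6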